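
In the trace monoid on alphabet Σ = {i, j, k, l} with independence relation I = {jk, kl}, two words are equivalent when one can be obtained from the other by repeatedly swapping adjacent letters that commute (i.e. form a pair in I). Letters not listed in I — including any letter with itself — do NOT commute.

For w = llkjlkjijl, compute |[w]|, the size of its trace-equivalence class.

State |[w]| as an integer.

21

drop 0:l onto floor
drop 1:l onto {0:l}
drop 2:k onto floor
drop 3:j onto {1:l}
drop 4:l onto {3:j}
drop 5:k onto {2:k}
drop 6:j onto {4:l}
drop 7:i onto {5:k, 6:j}
drop 8:j onto {7:i}
drop 9:l onto {8:j}
ground layer = {0:l, 2:k}
drop-orders for the pieces not yet dropped (sum over which currently-grounded one goes next):
  1 to go: {9} 1
  2 to go: {8,9} 1
  3 to go: {7,8,9} 1
  4 to go: {5,7,8,9} 1  {6,7,8,9} 1
  5 to go: {2,5,7,8,9} 1  {4,6,7,8,9} 1  {5,6,7,8,9} 2
  6 to go: {2,5,6,7,8,9} 3  {3,4,6,7,8,9} 1  {4,5,6,7,8,9} 3
  7 to go: {1,3,4,6,7,8,9} 1  {2,4,5,6,7,8,9} 6  {3,4,5,6,7,8,9} 4
  8 to go: {0,1,3,4,6,7,8,9} 1  {1,3,4,5,6,7,8,9} 5  {2,3,4,5,6,7,8,9} 10
  if 0:l drops first: 15 orders
  if 2:k drops first: 6 orders
heap linearizations: 21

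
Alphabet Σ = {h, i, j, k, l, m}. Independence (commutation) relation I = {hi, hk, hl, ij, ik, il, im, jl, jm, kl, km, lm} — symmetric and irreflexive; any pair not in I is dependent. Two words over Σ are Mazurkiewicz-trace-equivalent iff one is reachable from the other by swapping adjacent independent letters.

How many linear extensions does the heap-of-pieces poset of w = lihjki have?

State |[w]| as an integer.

60

0(l) covers ∅
1(i) covers ∅
2(h) covers ∅
3(j) covers 2:h
4(k) covers 3:j
5(i) covers 1:i
floor of heap: 0:l, 1:i, 2:h
completions by unplaced set U, small U first (add the entries for U minus each lowest piece of U):
  |U|=1: {0}:1  {4}:1  {5}:1
  |U|=2: {0,4}:2  {0,5}:2  {1,5}:1  {3,4}:1  {4,5}:2
  |U|=3: {0,1,5}:3  {0,3,4}:3  {0,4,5}:6  {1,4,5}:3  {2,3,4}:1  {3,4,5}:3
  |U|=4: {0,1,4,5}:12  {0,2,3,4}:4  {0,3,4,5}:12  {1,3,4,5}:6  {2,3,4,5}:4
  start at 0(l): 10
  start at 1(i): 20
  start at 2(h): 30
sum over floor = 60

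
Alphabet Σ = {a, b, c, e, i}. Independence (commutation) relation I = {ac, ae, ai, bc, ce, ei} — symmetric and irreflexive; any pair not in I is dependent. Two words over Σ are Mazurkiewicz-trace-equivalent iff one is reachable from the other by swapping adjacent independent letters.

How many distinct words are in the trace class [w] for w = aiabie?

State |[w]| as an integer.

0(a) covers ∅
1(i) covers ∅
2(a) covers 0:a
3(b) covers 1:i, 2:a
4(i) covers 3:b
5(e) covers 3:b
floor of heap: 0:a, 1:i
completions by unplaced set U, small U first (add the entries for U minus each lowest piece of U):
  |U|=1: {4}:1  {5}:1
  |U|=2: {4,5}:2
  |U|=3: {3,4,5}:2
  |U|=4: {1,3,4,5}:2  {2,3,4,5}:2
  start at 0(a): 4
  start at 1(i): 2
sum over floor = 6

6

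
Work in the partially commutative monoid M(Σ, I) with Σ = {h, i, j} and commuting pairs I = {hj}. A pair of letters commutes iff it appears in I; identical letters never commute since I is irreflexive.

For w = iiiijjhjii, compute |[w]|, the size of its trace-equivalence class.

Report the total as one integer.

4

#0=i has no predecessor
#1=i depends on [0:i]
#2=i depends on [1:i]
#3=i depends on [2:i]
#4=j depends on [3:i]
#5=j depends on [4:j]
#6=h depends on [3:i]
#7=j depends on [5:j]
#8=i depends on [6:h, 7:j]
#9=i depends on [8:i]
sources: [0:i]
N(rest) = Σ N(rest − s) over sources s of rest; N(one piece) = 1:
  size 1 → [9]=1
  size 2 → [8,9]=1
  size 3 → [6,8,9]=1  [7,8,9]=1
  size 4 → [5,7,8,9]=1  [6,7,8,9]=2
  size 5 → [4,5,7,8,9]=1  [5,6,7,8,9]=3
  size 6 → [4,5,6,7,8,9]=4
  size 7 → [3,4,5,6,7,8,9]=4
  size 8 → [2,3,4,5,6,7,8,9]=4
  first=0(i) contributes 4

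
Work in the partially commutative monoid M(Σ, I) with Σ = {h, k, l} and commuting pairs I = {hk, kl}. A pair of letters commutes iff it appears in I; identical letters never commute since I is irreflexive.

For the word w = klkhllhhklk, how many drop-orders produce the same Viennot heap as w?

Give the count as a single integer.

drop 0:k onto floor
drop 1:l onto floor
drop 2:k onto {0:k}
drop 3:h onto {1:l}
drop 4:l onto {3:h}
drop 5:l onto {4:l}
drop 6:h onto {5:l}
drop 7:h onto {6:h}
drop 8:k onto {2:k}
drop 9:l onto {7:h}
drop 10:k onto {8:k}
ground layer = {0:k, 1:l}
drop-orders for the pieces not yet dropped (sum over which currently-grounded one goes next):
  1 to go: {9} 1  {10} 1
  2 to go: {7,9} 1  {8,10} 1  {9,10} 2
  3 to go: {2,8,10} 1  {6,7,9} 1  {7,9,10} 3  {8,9,10} 3
  4 to go: {0,2,8,10} 1  {2,8,9,10} 4  {5,6,7,9} 1  {6,7,9,10} 4  {7,8,9,10} 6
  5 to go: {0,2,8,9,10} 5  {2,7,8,9,10} 10  {4,5,6,7,9} 1  {5,6,7,9,10} 5  {6,7,8,9,10} 10
  6 to go: {0,2,7,8,9,10} 15  {2,6,7,8,9,10} 20  {3,4,5,6,7,9} 1  {4,5,6,7,9,10} 6  {5,6,7,8,9,10} 15
  7 to go: {0,2,6,7,8,9,10} 35  {1,3,4,5,6,7,9} 1  {2,5,6,7,8,9,10} 35  {3,4,5,6,7,9,10} 7  {4,5,6,7,8,9,10} 21
  8 to go: {0,2,5,6,7,8,9,10} 70  {1,3,4,5,6,7,9,10} 8  {2,4,5,6,7,8,9,10} 56  {3,4,5,6,7,8,9,10} 28
  9 to go: {0,2,4,5,6,7,8,9,10} 126  {1,3,4,5,6,7,8,9,10} 36  {2,3,4,5,6,7,8,9,10} 84
  if 0:k drops first: 120 orders
  if 1:l drops first: 210 orders
heap linearizations: 330

330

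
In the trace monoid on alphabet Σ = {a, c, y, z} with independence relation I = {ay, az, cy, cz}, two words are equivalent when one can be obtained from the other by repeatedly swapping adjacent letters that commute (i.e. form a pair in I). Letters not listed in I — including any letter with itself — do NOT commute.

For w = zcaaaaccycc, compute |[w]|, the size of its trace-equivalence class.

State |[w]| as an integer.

55

drop 0:z onto floor
drop 1:c onto floor
drop 2:a onto {1:c}
drop 3:a onto {2:a}
drop 4:a onto {3:a}
drop 5:a onto {4:a}
drop 6:c onto {5:a}
drop 7:c onto {6:c}
drop 8:y onto {0:z}
drop 9:c onto {7:c}
drop 10:c onto {9:c}
ground layer = {0:z, 1:c}
drop-orders for the pieces not yet dropped (sum over which currently-grounded one goes next):
  1 to go: {8} 1  {10} 1
  2 to go: {0,8} 1  {8,10} 2  {9,10} 1
  3 to go: {0,8,10} 3  {7,9,10} 1  {8,9,10} 3
  4 to go: {0,8,9,10} 6  {6,7,9,10} 1  {7,8,9,10} 4
  5 to go: {0,7,8,9,10} 10  {5,6,7,9,10} 1  {6,7,8,9,10} 5
  6 to go: {0,6,7,8,9,10} 15  {4,5,6,7,9,10} 1  {5,6,7,8,9,10} 6
  7 to go: {0,5,6,7,8,9,10} 21  {3,4,5,6,7,9,10} 1  {4,5,6,7,8,9,10} 7
  8 to go: {0,4,5,6,7,8,9,10} 28  {2,3,4,5,6,7,9,10} 1  {3,4,5,6,7,8,9,10} 8
  9 to go: {0,3,4,5,6,7,8,9,10} 36  {1,2,3,4,5,6,7,9,10} 1  {2,3,4,5,6,7,8,9,10} 9
  if 0:z drops first: 10 orders
  if 1:c drops first: 45 orders
heap linearizations: 55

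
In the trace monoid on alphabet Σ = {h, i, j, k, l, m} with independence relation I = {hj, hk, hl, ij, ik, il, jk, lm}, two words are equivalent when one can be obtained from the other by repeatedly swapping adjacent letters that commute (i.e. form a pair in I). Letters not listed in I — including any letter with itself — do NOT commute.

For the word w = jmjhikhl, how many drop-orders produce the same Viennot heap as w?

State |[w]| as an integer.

#0=j has no predecessor
#1=m depends on [0:j]
#2=j depends on [1:m]
#3=h depends on [1:m]
#4=i depends on [3:h]
#5=k depends on [1:m]
#6=h depends on [4:i]
#7=l depends on [2:j, 5:k]
sources: [0:j]
N(rest) = Σ N(rest − s) over sources s of rest; N(one piece) = 1:
  size 1 → [6]=1  [7]=1
  size 2 → [2,7]=1  [4,6]=1  [5,7]=1  [6,7]=2
  size 3 → [2,5,7]=2  [2,6,7]=3  [3,4,6]=1  [4,6,7]=3  [5,6,7]=3
  size 4 → [2,4,6,7]=6  [2,5,6,7]=8  [3,4,6,7]=4  [4,5,6,7]=6
  size 5 → [2,3,4,6,7]=10  [2,4,5,6,7]=20  [3,4,5,6,7]=10
  size 6 → [2,3,4,5,6,7]=40
  first=0(j) contributes 40

40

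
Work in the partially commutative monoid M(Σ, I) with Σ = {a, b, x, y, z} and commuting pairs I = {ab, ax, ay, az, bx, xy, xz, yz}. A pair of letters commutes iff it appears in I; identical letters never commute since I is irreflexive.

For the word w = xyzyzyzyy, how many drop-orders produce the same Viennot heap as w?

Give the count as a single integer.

504

drop 0:x onto floor
drop 1:y onto floor
drop 2:z onto floor
drop 3:y onto {1:y}
drop 4:z onto {2:z}
drop 5:y onto {3:y}
drop 6:z onto {4:z}
drop 7:y onto {5:y}
drop 8:y onto {7:y}
ground layer = {0:x, 1:y, 2:z}
drop-orders for the pieces not yet dropped (sum over which currently-grounded one goes next):
  1 to go: {0} 1  {6} 1  {8} 1
  2 to go: {0,6} 2  {0,8} 2  {4,6} 1  {6,8} 2  {7,8} 1
  3 to go: {0,4,6} 3  {0,6,8} 6  {0,7,8} 3  {2,4,6} 1  {4,6,8} 3  {5,7,8} 1  {6,7,8} 3
  4 to go: {0,2,4,6} 4  {0,4,6,8} 12  {0,5,7,8} 4  {0,6,7,8} 12  {2,4,6,8} 4  {3,5,7,8} 1  {4,6,7,8} 6  {5,6,7,8} 4
  5 to go: {0,2,4,6,8} 20  {0,3,5,7,8} 5  {0,4,6,7,8} 30  {0,5,6,7,8} 20  {1,3,5,7,8} 1  {2,4,6,7,8} 10  {3,5,6,7,8} 5  {4,5,6,7,8} 10
  6 to go: {0,1,3,5,7,8} 6  {0,2,4,6,7,8} 60  {0,3,5,6,7,8} 30  {0,4,5,6,7,8} 60  {1,3,5,6,7,8} 6  {2,4,5,6,7,8} 20  {3,4,5,6,7,8} 15
  7 to go: {0,1,3,5,6,7,8} 42  {0,2,4,5,6,7,8} 140  {0,3,4,5,6,7,8} 105  {1,3,4,5,6,7,8} 21  {2,3,4,5,6,7,8} 35
  if 0:x drops first: 56 orders
  if 1:y drops first: 280 orders
  if 2:z drops first: 168 orders
heap linearizations: 504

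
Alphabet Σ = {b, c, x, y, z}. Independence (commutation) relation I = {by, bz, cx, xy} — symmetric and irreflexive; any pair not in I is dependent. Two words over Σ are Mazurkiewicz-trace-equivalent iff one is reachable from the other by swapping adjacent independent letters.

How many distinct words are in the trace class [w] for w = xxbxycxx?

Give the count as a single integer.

piece 0:x — minimal
piece 1:x rests on {0:x}
piece 2:b rests on {1:x}
piece 3:x rests on {2:b}
piece 4:y — minimal
piece 5:c rests on {2:b, 4:y}
piece 6:x rests on {3:x}
piece 7:x rests on {6:x}
minimal pieces: {0:x, 4:y}
ways to finish when only these pieces remain (= sum over removing one remaining piece with nothing left below it):
  1 left: {5}→1  {7}→1
  2 left: {4,5}→1  {5,7}→2  {6,7}→1
  3 left: {3,6,7}→1  {4,5,7}→3  {5,6,7}→3
  4 left: {3,5,6,7}→4  {4,5,6,7}→6
  5 left: {2,3,5,6,7}→4  {3,4,5,6,7}→10
  6 left: {1,2,3,5,6,7}→4  {2,3,4,5,6,7}→14
  placing 0:x first → 18 extensions
  placing 4:y first → 4 extensions
total linear extensions = 22

22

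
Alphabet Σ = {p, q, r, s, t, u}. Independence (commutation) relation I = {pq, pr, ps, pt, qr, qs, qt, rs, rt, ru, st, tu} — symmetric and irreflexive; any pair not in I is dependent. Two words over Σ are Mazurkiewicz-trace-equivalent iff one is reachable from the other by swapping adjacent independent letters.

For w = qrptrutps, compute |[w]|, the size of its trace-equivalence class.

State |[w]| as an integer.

0(q) covers ∅
1(r) covers ∅
2(p) covers ∅
3(t) covers ∅
4(r) covers 1:r
5(u) covers 0:q, 2:p
6(t) covers 3:t
7(p) covers 5:u
8(s) covers 5:u
floor of heap: 0:q, 1:r, 2:p, 3:t
completions by unplaced set U, small U first (add the entries for U minus each lowest piece of U):
  |U|=1: {4}:1  {6}:1  {7}:1  {8}:1
  |U|=2: {1,4}:1  {3,6}:1  {4,6}:2  {4,7}:2  {4,8}:2  {6,7}:2  {6,8}:2  {7,8}:2
  |U|=3: {1,4,6}:3  {1,4,7}:3  {1,4,8}:3  {3,4,6}:3  {3,6,7}:3  {3,6,8}:3  {4,6,7}:6  {4,6,8}:6  {4,7,8}:6  {5,7,8}:2  {6,7,8}:6
  |U|=4: {0,5,7,8}:2  {1,3,4,6}:6  {1,4,6,7}:12  {1,4,6,8}:12  {1,4,7,8}:12  {2,5,7,8}:2  {3,4,6,7}:12  {3,4,6,8}:12  {3,6,7,8}:12  {4,5,7,8}:8  {4,6,7,8}:24  {5,6,7,8}:8
  |U|=5: {0,2,5,7,8}:4  {0,4,5,7,8}:10  {0,5,6,7,8}:10  {1,3,4,6,7}:30  {1,3,4,6,8}:30  {1,4,5,7,8}:20  {1,4,6,7,8}:60  {2,4,5,7,8}:10  {2,5,6,7,8}:10  {3,4,6,7,8}:60  {3,5,6,7,8}:20  {4,5,6,7,8}:40
  |U|=6: {0,1,4,5,7,8}:30  {0,2,4,5,7,8}:24  {0,2,5,6,7,8}:24  {0,3,5,6,7,8}:30  {0,4,5,6,7,8}:60  {1,2,4,5,7,8}:30  {1,3,4,6,7,8}:180  {1,4,5,6,7,8}:120  {2,3,5,6,7,8}:30  {2,4,5,6,7,8}:60  {3,4,5,6,7,8}:120
  |U|=7: {0,1,2,4,5,7,8}:84  {0,1,4,5,6,7,8}:210  {0,2,3,5,6,7,8}:84  {0,2,4,5,6,7,8}:168  {0,3,4,5,6,7,8}:210  {1,2,4,5,6,7,8}:210  {1,3,4,5,6,7,8}:420  {2,3,4,5,6,7,8}:210
  start at 0(q): 840
  start at 1(r): 672
  start at 2(p): 840
  start at 3(t): 672
sum over floor = 3024

3024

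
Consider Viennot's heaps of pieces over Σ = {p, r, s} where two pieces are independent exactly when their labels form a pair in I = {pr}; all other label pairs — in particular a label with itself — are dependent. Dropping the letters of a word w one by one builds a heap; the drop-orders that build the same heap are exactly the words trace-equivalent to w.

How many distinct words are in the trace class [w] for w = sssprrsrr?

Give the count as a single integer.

#0=s has no predecessor
#1=s depends on [0:s]
#2=s depends on [1:s]
#3=p depends on [2:s]
#4=r depends on [2:s]
#5=r depends on [4:r]
#6=s depends on [3:p, 5:r]
#7=r depends on [6:s]
#8=r depends on [7:r]
sources: [0:s]
N(rest) = Σ N(rest − s) over sources s of rest; N(one piece) = 1:
  size 1 → [8]=1
  size 2 → [7,8]=1
  size 3 → [6,7,8]=1
  size 4 → [3,6,7,8]=1  [5,6,7,8]=1
  size 5 → [3,5,6,7,8]=2  [4,5,6,7,8]=1
  size 6 → [3,4,5,6,7,8]=3
  size 7 → [2,3,4,5,6,7,8]=3
  first=0(s) contributes 3

3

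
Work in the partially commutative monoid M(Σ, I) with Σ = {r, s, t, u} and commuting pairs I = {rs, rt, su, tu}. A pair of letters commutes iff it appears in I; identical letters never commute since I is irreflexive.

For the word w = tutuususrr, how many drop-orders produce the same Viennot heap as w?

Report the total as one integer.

210

drop 0:t onto floor
drop 1:u onto floor
drop 2:t onto {0:t}
drop 3:u onto {1:u}
drop 4:u onto {3:u}
drop 5:s onto {2:t}
drop 6:u onto {4:u}
drop 7:s onto {5:s}
drop 8:r onto {6:u}
drop 9:r onto {8:r}
ground layer = {0:t, 1:u}
drop-orders for the pieces not yet dropped (sum over which currently-grounded one goes next):
  1 to go: {7} 1  {9} 1
  2 to go: {5,7} 1  {7,9} 2  {8,9} 1
  3 to go: {2,5,7} 1  {5,7,9} 3  {6,8,9} 1  {7,8,9} 3
  4 to go: {0,2,5,7} 1  {2,5,7,9} 4  {4,6,8,9} 1  {5,7,8,9} 6  {6,7,8,9} 4
  5 to go: {0,2,5,7,9} 5  {2,5,7,8,9} 10  {3,4,6,8,9} 1  {4,6,7,8,9} 5  {5,6,7,8,9} 10
  6 to go: {0,2,5,7,8,9} 15  {1,3,4,6,8,9} 1  {2,5,6,7,8,9} 20  {3,4,6,7,8,9} 6  {4,5,6,7,8,9} 15
  7 to go: {0,2,5,6,7,8,9} 35  {1,3,4,6,7,8,9} 7  {2,4,5,6,7,8,9} 35  {3,4,5,6,7,8,9} 21
  8 to go: {0,2,4,5,6,7,8,9} 70  {1,3,4,5,6,7,8,9} 28  {2,3,4,5,6,7,8,9} 56
  if 0:t drops first: 84 orders
  if 1:u drops first: 126 orders
heap linearizations: 210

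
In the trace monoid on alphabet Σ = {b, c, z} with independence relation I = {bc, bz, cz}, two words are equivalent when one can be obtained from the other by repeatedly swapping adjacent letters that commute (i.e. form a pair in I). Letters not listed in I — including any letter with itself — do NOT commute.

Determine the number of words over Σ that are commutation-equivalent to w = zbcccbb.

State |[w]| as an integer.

drop 0:z onto floor
drop 1:b onto floor
drop 2:c onto floor
drop 3:c onto {2:c}
drop 4:c onto {3:c}
drop 5:b onto {1:b}
drop 6:b onto {5:b}
ground layer = {0:z, 1:b, 2:c}
drop-orders for the pieces not yet dropped (sum over which currently-grounded one goes next):
  1 to go: {0} 1  {4} 1  {6} 1
  2 to go: {0,4} 2  {0,6} 2  {3,4} 1  {4,6} 2  {5,6} 1
  3 to go: {0,3,4} 3  {0,4,6} 6  {0,5,6} 3  {1,5,6} 1  {2,3,4} 1  {3,4,6} 3  {4,5,6} 3
  4 to go: {0,1,5,6} 4  {0,2,3,4} 4  {0,3,4,6} 12  {0,4,5,6} 12  {1,4,5,6} 4  {2,3,4,6} 4  {3,4,5,6} 6
  5 to go: {0,1,4,5,6} 20  {0,2,3,4,6} 20  {0,3,4,5,6} 30  {1,3,4,5,6} 10  {2,3,4,5,6} 10
  if 0:z drops first: 20 orders
  if 1:b drops first: 60 orders
  if 2:c drops first: 60 orders
heap linearizations: 140

140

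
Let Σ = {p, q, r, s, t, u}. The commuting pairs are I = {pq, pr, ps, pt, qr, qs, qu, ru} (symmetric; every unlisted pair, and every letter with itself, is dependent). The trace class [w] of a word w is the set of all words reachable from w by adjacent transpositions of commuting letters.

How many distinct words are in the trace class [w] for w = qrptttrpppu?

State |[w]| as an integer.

672

drop 0:q onto floor
drop 1:r onto floor
drop 2:p onto floor
drop 3:t onto {0:q, 1:r}
drop 4:t onto {3:t}
drop 5:t onto {4:t}
drop 6:r onto {5:t}
drop 7:p onto {2:p}
drop 8:p onto {7:p}
drop 9:p onto {8:p}
drop 10:u onto {5:t, 9:p}
ground layer = {0:q, 1:r, 2:p}
drop-orders for the pieces not yet dropped (sum over which currently-grounded one goes next):
  1 to go: {6} 1  {10} 1
  2 to go: {6,10} 2  {9,10} 1
  3 to go: {5,6,10} 2  {6,9,10} 3  {8,9,10} 1
  4 to go: {4,5,6,10} 2  {5,6,9,10} 5  {6,8,9,10} 4  {7,8,9,10} 1
  5 to go: {2,7,8,9,10} 1  {3,4,5,6,10} 2  {4,5,6,9,10} 7  {5,6,8,9,10} 9  {6,7,8,9,10} 5
  6 to go: {0,3,4,5,6,10} 2  {1,3,4,5,6,10} 2  {2,6,7,8,9,10} 6  {3,4,5,6,9,10} 9  {4,5,6,8,9,10} 16  {5,6,7,8,9,10} 14
  7 to go: {0,1,3,4,5,6,10} 4  {0,3,4,5,6,9,10} 11  {1,3,4,5,6,9,10} 11  {2,5,6,7,8,9,10} 20  {3,4,5,6,8,9,10} 25  {4,5,6,7,8,9,10} 30
  8 to go: {0,1,3,4,5,6,9,10} 26  {0,3,4,5,6,8,9,10} 36  {1,3,4,5,6,8,9,10} 36  {2,4,5,6,7,8,9,10} 50  {3,4,5,6,7,8,9,10} 55
  9 to go: {0,1,3,4,5,6,8,9,10} 98  {0,3,4,5,6,7,8,9,10} 91  {1,3,4,5,6,7,8,9,10} 91  {2,3,4,5,6,7,8,9,10} 105
  if 0:q drops first: 196 orders
  if 1:r drops first: 196 orders
  if 2:p drops first: 280 orders
heap linearizations: 672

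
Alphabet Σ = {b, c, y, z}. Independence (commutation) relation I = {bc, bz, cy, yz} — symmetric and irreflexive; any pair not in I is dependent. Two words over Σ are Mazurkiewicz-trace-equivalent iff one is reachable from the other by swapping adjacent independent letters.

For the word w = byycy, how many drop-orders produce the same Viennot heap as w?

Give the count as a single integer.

5

#0=b has no predecessor
#1=y depends on [0:b]
#2=y depends on [1:y]
#3=c has no predecessor
#4=y depends on [2:y]
sources: [0:b, 3:c]
N(rest) = Σ N(rest − s) over sources s of rest; N(one piece) = 1:
  size 1 → [3]=1  [4]=1
  size 2 → [2,4]=1  [3,4]=2
  size 3 → [1,2,4]=1  [2,3,4]=3
  first=0(b) contributes 4
  first=3(c) contributes 1
|[w]| = 5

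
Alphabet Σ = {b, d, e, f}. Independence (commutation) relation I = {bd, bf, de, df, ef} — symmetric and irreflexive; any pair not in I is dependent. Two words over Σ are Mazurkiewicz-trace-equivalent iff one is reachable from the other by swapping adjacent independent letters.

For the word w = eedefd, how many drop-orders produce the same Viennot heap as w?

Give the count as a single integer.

60

#0=e has no predecessor
#1=e depends on [0:e]
#2=d has no predecessor
#3=e depends on [1:e]
#4=f has no predecessor
#5=d depends on [2:d]
sources: [0:e, 2:d, 4:f]
N(rest) = Σ N(rest − s) over sources s of rest; N(one piece) = 1:
  size 1 → [3]=1  [4]=1  [5]=1
  size 2 → [1,3]=1  [2,5]=1  [3,4]=2  [3,5]=2  [4,5]=2
  size 3 → [0,1,3]=1  [1,3,4]=3  [1,3,5]=3  [2,3,5]=3  [2,4,5]=3  [3,4,5]=6
  size 4 → [0,1,3,4]=4  [0,1,3,5]=4  [1,2,3,5]=6  [1,3,4,5]=12  [2,3,4,5]=12
  first=0(e) contributes 30
  first=2(d) contributes 20
  first=4(f) contributes 10
|[w]| = 60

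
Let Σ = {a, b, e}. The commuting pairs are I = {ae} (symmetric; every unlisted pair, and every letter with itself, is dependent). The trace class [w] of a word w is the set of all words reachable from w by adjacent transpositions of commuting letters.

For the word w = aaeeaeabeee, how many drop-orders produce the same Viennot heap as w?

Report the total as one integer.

35

piece 0:a — minimal
piece 1:a rests on {0:a}
piece 2:e — minimal
piece 3:e rests on {2:e}
piece 4:a rests on {1:a}
piece 5:e rests on {3:e}
piece 6:a rests on {4:a}
piece 7:b rests on {5:e, 6:a}
piece 8:e rests on {7:b}
piece 9:e rests on {8:e}
piece 10:e rests on {9:e}
minimal pieces: {0:a, 2:e}
ways to finish when only these pieces remain (= sum over removing one remaining piece with nothing left below it):
  1 left: {10}→1
  2 left: {9,10}→1
  3 left: {8,9,10}→1
  4 left: {7,8,9,10}→1
  5 left: {5,7,8,9,10}→1  {6,7,8,9,10}→1
  6 left: {3,5,7,8,9,10}→1  {4,6,7,8,9,10}→1  {5,6,7,8,9,10}→2
  7 left: {1,4,6,7,8,9,10}→1  {2,3,5,7,8,9,10}→1  {3,5,6,7,8,9,10}→3  {4,5,6,7,8,9,10}→3
  8 left: {0,1,4,6,7,8,9,10}→1  {1,4,5,6,7,8,9,10}→4  {2,3,5,6,7,8,9,10}→4  {3,4,5,6,7,8,9,10}→6
  9 left: {0,1,4,5,6,7,8,9,10}→5  {1,3,4,5,6,7,8,9,10}→10  {2,3,4,5,6,7,8,9,10}→10
  placing 0:a first → 20 extensions
  placing 2:e first → 15 extensions
total linear extensions = 35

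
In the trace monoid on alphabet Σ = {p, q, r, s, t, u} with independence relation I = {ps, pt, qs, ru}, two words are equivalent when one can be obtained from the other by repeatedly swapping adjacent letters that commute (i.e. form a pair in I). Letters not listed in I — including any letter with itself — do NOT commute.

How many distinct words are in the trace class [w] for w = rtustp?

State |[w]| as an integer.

0(r) covers ∅
1(t) covers 0:r
2(u) covers 1:t
3(s) covers 2:u
4(t) covers 3:s
5(p) covers 2:u
floor of heap: 0:r
completions by unplaced set U, small U first (add the entries for U minus each lowest piece of U):
  |U|=1: {4}:1  {5}:1
  |U|=2: {3,4}:1  {4,5}:2
  |U|=3: {3,4,5}:3
  |U|=4: {2,3,4,5}:3
  start at 0(r): 3

3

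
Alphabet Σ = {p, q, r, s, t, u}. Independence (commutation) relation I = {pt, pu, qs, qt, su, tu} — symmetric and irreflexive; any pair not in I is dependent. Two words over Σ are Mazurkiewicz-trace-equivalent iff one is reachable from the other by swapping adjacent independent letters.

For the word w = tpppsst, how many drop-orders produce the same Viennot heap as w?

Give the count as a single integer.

4

drop 0:t onto floor
drop 1:p onto floor
drop 2:p onto {1:p}
drop 3:p onto {2:p}
drop 4:s onto {0:t, 3:p}
drop 5:s onto {4:s}
drop 6:t onto {5:s}
ground layer = {0:t, 1:p}
drop-orders for the pieces not yet dropped (sum over which currently-grounded one goes next):
  1 to go: {6} 1
  2 to go: {5,6} 1
  3 to go: {4,5,6} 1
  4 to go: {0,4,5,6} 1  {3,4,5,6} 1
  5 to go: {0,3,4,5,6} 2  {2,3,4,5,6} 1
  if 0:t drops first: 1 orders
  if 1:p drops first: 3 orders
heap linearizations: 4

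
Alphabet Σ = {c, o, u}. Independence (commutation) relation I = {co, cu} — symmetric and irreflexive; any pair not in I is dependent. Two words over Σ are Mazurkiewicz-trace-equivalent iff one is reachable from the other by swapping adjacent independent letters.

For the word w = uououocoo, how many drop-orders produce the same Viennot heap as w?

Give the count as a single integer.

9

piece 0:u — minimal
piece 1:o rests on {0:u}
piece 2:u rests on {1:o}
piece 3:o rests on {2:u}
piece 4:u rests on {3:o}
piece 5:o rests on {4:u}
piece 6:c — minimal
piece 7:o rests on {5:o}
piece 8:o rests on {7:o}
minimal pieces: {0:u, 6:c}
ways to finish when only these pieces remain (= sum over removing one remaining piece with nothing left below it):
  1 left: {6}→1  {8}→1
  2 left: {6,8}→2  {7,8}→1
  3 left: {5,7,8}→1  {6,7,8}→3
  4 left: {4,5,7,8}→1  {5,6,7,8}→4
  5 left: {3,4,5,7,8}→1  {4,5,6,7,8}→5
  6 left: {2,3,4,5,7,8}→1  {3,4,5,6,7,8}→6
  7 left: {1,2,3,4,5,7,8}→1  {2,3,4,5,6,7,8}→7
  placing 0:u first → 8 extensions
  placing 6:c first → 1 extensions
total linear extensions = 9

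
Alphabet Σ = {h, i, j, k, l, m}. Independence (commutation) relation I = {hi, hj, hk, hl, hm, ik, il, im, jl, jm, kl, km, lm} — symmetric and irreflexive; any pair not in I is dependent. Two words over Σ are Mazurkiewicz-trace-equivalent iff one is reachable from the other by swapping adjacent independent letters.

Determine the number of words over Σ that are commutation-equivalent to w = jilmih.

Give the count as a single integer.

120

0(j) covers ∅
1(i) covers 0:j
2(l) covers ∅
3(m) covers ∅
4(i) covers 1:i
5(h) covers ∅
floor of heap: 0:j, 2:l, 3:m, 5:h
completions by unplaced set U, small U first (add the entries for U minus each lowest piece of U):
  |U|=1: {2}:1  {3}:1  {4}:1  {5}:1
  |U|=2: {1,4}:1  {2,3}:2  {2,4}:2  {2,5}:2  {3,4}:2  {3,5}:2  {4,5}:2
  |U|=3: {0,1,4}:1  {1,2,4}:3  {1,3,4}:3  {1,4,5}:3  {2,3,4}:6  {2,3,5}:6  {2,4,5}:6  {3,4,5}:6
  |U|=4: {0,1,2,4}:4  {0,1,3,4}:4  {0,1,4,5}:4  {1,2,3,4}:12  {1,2,4,5}:12  {1,3,4,5}:12  {2,3,4,5}:24
  start at 0(j): 60
  start at 2(l): 20
  start at 3(m): 20
  start at 5(h): 20
sum over floor = 120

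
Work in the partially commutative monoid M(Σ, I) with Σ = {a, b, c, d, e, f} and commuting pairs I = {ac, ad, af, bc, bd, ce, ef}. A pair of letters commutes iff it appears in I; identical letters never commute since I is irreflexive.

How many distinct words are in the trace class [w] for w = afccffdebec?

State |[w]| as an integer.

29

#0=a has no predecessor
#1=f has no predecessor
#2=c depends on [1:f]
#3=c depends on [2:c]
#4=f depends on [3:c]
#5=f depends on [4:f]
#6=d depends on [5:f]
#7=e depends on [0:a, 6:d]
#8=b depends on [7:e]
#9=e depends on [8:b]
#10=c depends on [6:d]
sources: [0:a, 1:f]
N(rest) = Σ N(rest − s) over sources s of rest; N(one piece) = 1:
  size 1 → [9]=1  [10]=1
  size 2 → [8,9]=1  [9,10]=2
  size 3 → [7,8,9]=1  [8,9,10]=3
  size 4 → [0,7,8,9]=1  [7,8,9,10]=4
  size 5 → [0,7,8,9,10]=5  [6,7,8,9,10]=4
  size 6 → [0,6,7,8,9,10]=9  [5,6,7,8,9,10]=4
  size 7 → [0,5,6,7,8,9,10]=13  [4,5,6,7,8,9,10]=4
  size 8 → [0,4,5,6,7,8,9,10]=17  [3,4,5,6,7,8,9,10]=4
  size 9 → [0,3,4,5,6,7,8,9,10]=21  [2,3,4,5,6,7,8,9,10]=4
  first=0(a) contributes 4
  first=1(f) contributes 25
|[w]| = 29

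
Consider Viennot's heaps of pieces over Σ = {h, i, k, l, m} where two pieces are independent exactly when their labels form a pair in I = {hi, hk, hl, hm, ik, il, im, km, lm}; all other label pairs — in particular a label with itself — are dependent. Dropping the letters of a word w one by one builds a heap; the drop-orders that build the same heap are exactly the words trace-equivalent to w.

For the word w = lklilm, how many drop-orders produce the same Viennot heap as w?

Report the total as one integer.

30

piece 0:l — minimal
piece 1:k rests on {0:l}
piece 2:l rests on {1:k}
piece 3:i — minimal
piece 4:l rests on {2:l}
piece 5:m — minimal
minimal pieces: {0:l, 3:i, 5:m}
ways to finish when only these pieces remain (= sum over removing one remaining piece with nothing left below it):
  1 left: {3}→1  {4}→1  {5}→1
  2 left: {2,4}→1  {3,4}→2  {3,5}→2  {4,5}→2
  3 left: {1,2,4}→1  {2,3,4}→3  {2,4,5}→3  {3,4,5}→6
  4 left: {0,1,2,4}→1  {1,2,3,4}→4  {1,2,4,5}→4  {2,3,4,5}→12
  placing 0:l first → 20 extensions
  placing 3:i first → 5 extensions
  placing 5:m first → 5 extensions
total linear extensions = 30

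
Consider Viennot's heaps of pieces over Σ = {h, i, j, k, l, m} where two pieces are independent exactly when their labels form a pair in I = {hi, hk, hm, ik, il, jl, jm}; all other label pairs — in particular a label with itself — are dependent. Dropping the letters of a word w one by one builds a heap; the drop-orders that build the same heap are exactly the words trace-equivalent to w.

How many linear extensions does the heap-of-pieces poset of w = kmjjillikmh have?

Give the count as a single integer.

258

piece 0:k — minimal
piece 1:m rests on {0:k}
piece 2:j rests on {0:k}
piece 3:j rests on {2:j}
piece 4:i rests on {1:m, 3:j}
piece 5:l rests on {1:m}
piece 6:l rests on {5:l}
piece 7:i rests on {4:i}
piece 8:k rests on {3:j, 6:l}
piece 9:m rests on {7:i, 8:k}
piece 10:h rests on {3:j, 6:l}
minimal pieces: {0:k}
ways to finish when only these pieces remain (= sum over removing one remaining piece with nothing left below it):
  1 left: {9}→1  {10}→1
  2 left: {7,9}→1  {8,9}→1  {9,10}→2
  3 left: {4,7,9}→1  {7,8,9}→2  {7,9,10}→3  {8,9,10}→3
  4 left: {4,7,8,9}→3  {4,7,9,10}→4  {6,8,9,10}→3  {7,8,9,10}→8
  5 left: {4,7,8,9,10}→15  {5,6,8,9,10}→3  {6,7,8,9,10}→11
  6 left: {3,4,7,8,9,10}→15  {4,6,7,8,9,10}→26  {5,6,7,8,9,10}→14
  7 left: {2,3,4,7,8,9,10}→15  {3,4,6,7,8,9,10}→41  {4,5,6,7,8,9,10}→40
  8 left: {1,4,5,6,7,8,9,10}→40  {2,3,4,6,7,8,9,10}→56  {3,4,5,6,7,8,9,10}→81
  9 left: {1,3,4,5,6,7,8,9,10}→121  {2,3,4,5,6,7,8,9,10}→137
  placing 0:k first → 258 extensions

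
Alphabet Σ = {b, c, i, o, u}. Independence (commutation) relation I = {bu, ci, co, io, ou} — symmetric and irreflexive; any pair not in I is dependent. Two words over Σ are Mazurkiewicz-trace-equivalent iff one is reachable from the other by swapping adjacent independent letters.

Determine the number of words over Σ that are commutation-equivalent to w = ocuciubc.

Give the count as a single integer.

#0=o has no predecessor
#1=c has no predecessor
#2=u depends on [1:c]
#3=c depends on [2:u]
#4=i depends on [2:u]
#5=u depends on [3:c, 4:i]
#6=b depends on [0:o, 3:c, 4:i]
#7=c depends on [5:u, 6:b]
sources: [0:o, 1:c]
N(rest) = Σ N(rest − s) over sources s of rest; N(one piece) = 1:
  size 1 → [7]=1
  size 2 → [5,7]=1  [6,7]=1
  size 3 → [0,6,7]=1  [5,6,7]=2
  size 4 → [0,5,6,7]=3  [3,5,6,7]=2  [4,5,6,7]=2
  size 5 → [0,3,5,6,7]=5  [0,4,5,6,7]=5  [3,4,5,6,7]=4
  size 6 → [0,3,4,5,6,7]=14  [2,3,4,5,6,7]=4
  first=0(o) contributes 4
  first=1(c) contributes 18
|[w]| = 22

22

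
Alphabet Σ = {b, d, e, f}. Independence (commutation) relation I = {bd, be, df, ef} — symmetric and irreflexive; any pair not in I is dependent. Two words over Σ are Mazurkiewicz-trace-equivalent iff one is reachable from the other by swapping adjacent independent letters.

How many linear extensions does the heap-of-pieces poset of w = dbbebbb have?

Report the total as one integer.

0(d) covers ∅
1(b) covers ∅
2(b) covers 1:b
3(e) covers 0:d
4(b) covers 2:b
5(b) covers 4:b
6(b) covers 5:b
floor of heap: 0:d, 1:b
completions by unplaced set U, small U first (add the entries for U minus each lowest piece of U):
  |U|=1: {3}:1  {6}:1
  |U|=2: {0,3}:1  {3,6}:2  {5,6}:1
  |U|=3: {0,3,6}:3  {3,5,6}:3  {4,5,6}:1
  |U|=4: {0,3,5,6}:6  {2,4,5,6}:1  {3,4,5,6}:4
  |U|=5: {0,3,4,5,6}:10  {1,2,4,5,6}:1  {2,3,4,5,6}:5
  start at 0(d): 6
  start at 1(b): 15
sum over floor = 21

21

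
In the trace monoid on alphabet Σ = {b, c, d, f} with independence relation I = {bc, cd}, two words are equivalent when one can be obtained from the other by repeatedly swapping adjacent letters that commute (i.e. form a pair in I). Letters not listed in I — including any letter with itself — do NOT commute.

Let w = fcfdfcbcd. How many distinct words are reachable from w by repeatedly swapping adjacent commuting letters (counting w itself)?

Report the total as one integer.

6

drop 0:f onto floor
drop 1:c onto {0:f}
drop 2:f onto {1:c}
drop 3:d onto {2:f}
drop 4:f onto {3:d}
drop 5:c onto {4:f}
drop 6:b onto {4:f}
drop 7:c onto {5:c}
drop 8:d onto {6:b}
ground layer = {0:f}
drop-orders for the pieces not yet dropped (sum over which currently-grounded one goes next):
  1 to go: {7} 1  {8} 1
  2 to go: {5,7} 1  {6,8} 1  {7,8} 2
  3 to go: {5,7,8} 3  {6,7,8} 3
  4 to go: {5,6,7,8} 6
  5 to go: {4,5,6,7,8} 6
  6 to go: {3,4,5,6,7,8} 6
  7 to go: {2,3,4,5,6,7,8} 6
  if 0:f drops first: 6 orders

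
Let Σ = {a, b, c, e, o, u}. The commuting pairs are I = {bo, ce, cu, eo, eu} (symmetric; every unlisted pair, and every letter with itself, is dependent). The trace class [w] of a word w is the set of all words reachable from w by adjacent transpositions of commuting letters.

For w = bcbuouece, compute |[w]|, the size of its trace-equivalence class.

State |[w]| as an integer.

piece 0:b — minimal
piece 1:c rests on {0:b}
piece 2:b rests on {1:c}
piece 3:u rests on {2:b}
piece 4:o rests on {3:u}
piece 5:u rests on {4:o}
piece 6:e rests on {2:b}
piece 7:c rests on {4:o}
piece 8:e rests on {6:e}
minimal pieces: {0:b}
ways to finish when only these pieces remain (= sum over removing one remaining piece with nothing left below it):
  1 left: {5}→1  {7}→1  {8}→1
  2 left: {5,7}→2  {5,8}→2  {6,8}→1  {7,8}→2
  3 left: {4,5,7}→2  {5,6,8}→3  {5,7,8}→6  {6,7,8}→3
  4 left: {3,4,5,7}→2  {4,5,7,8}→8  {5,6,7,8}→12
  5 left: {3,4,5,7,8}→10  {4,5,6,7,8}→20
  6 left: {3,4,5,6,7,8}→30
  7 left: {2,3,4,5,6,7,8}→30
  placing 0:b first → 30 extensions

30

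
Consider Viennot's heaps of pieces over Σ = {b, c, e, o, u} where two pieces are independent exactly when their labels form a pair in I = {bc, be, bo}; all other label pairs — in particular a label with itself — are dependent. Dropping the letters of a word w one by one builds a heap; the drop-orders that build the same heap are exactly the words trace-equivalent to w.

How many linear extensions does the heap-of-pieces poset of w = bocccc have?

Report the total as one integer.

6

0(b) covers ∅
1(o) covers ∅
2(c) covers 1:o
3(c) covers 2:c
4(c) covers 3:c
5(c) covers 4:c
floor of heap: 0:b, 1:o
completions by unplaced set U, small U first (add the entries for U minus each lowest piece of U):
  |U|=1: {0}:1  {5}:1
  |U|=2: {0,5}:2  {4,5}:1
  |U|=3: {0,4,5}:3  {3,4,5}:1
  |U|=4: {0,3,4,5}:4  {2,3,4,5}:1
  start at 0(b): 1
  start at 1(o): 5
sum over floor = 6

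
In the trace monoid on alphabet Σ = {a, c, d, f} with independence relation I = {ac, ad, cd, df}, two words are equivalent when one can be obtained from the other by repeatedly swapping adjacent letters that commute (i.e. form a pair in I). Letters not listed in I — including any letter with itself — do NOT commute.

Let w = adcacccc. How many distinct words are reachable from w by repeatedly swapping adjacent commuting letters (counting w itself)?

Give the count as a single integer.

168

#0=a has no predecessor
#1=d has no predecessor
#2=c has no predecessor
#3=a depends on [0:a]
#4=c depends on [2:c]
#5=c depends on [4:c]
#6=c depends on [5:c]
#7=c depends on [6:c]
sources: [0:a, 1:d, 2:c]
N(rest) = Σ N(rest − s) over sources s of rest; N(one piece) = 1:
  size 1 → [1]=1  [3]=1  [7]=1
  size 2 → [0,3]=1  [1,3]=2  [1,7]=2  [3,7]=2  [6,7]=1
  size 3 → [0,1,3]=3  [0,3,7]=3  [1,3,7]=6  [1,6,7]=3  [3,6,7]=3  [5,6,7]=1
  size 4 → [0,1,3,7]=12  [0,3,6,7]=6  [1,3,6,7]=12  [1,5,6,7]=4  [3,5,6,7]=4  [4,5,6,7]=1
  size 5 → [0,1,3,6,7]=30  [0,3,5,6,7]=10  [1,3,5,6,7]=20  [1,4,5,6,7]=5  [2,4,5,6,7]=1  [3,4,5,6,7]=5
  size 6 → [0,1,3,5,6,7]=60  [0,3,4,5,6,7]=15  [1,2,4,5,6,7]=6  [1,3,4,5,6,7]=30  [2,3,4,5,6,7]=6
  first=0(a) contributes 42
  first=1(d) contributes 21
  first=2(c) contributes 105
|[w]| = 168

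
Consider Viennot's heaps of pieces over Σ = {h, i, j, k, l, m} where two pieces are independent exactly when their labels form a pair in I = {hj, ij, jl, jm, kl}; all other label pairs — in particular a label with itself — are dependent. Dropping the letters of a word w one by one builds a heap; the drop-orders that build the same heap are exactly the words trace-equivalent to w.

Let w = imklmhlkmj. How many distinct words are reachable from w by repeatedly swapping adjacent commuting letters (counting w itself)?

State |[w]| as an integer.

0(i) covers ∅
1(m) covers 0:i
2(k) covers 1:m
3(l) covers 1:m
4(m) covers 2:k, 3:l
5(h) covers 4:m
6(l) covers 5:h
7(k) covers 5:h
8(m) covers 6:l, 7:k
9(j) covers 7:k
floor of heap: 0:i
completions by unplaced set U, small U first (add the entries for U minus each lowest piece of U):
  |U|=1: {8}:1  {9}:1
  |U|=2: {6,8}:1  {8,9}:2
  |U|=3: {6,8,9}:3  {7,8,9}:2
  |U|=4: {6,7,8,9}:5
  |U|=5: {5,6,7,8,9}:5
  |U|=6: {4,5,6,7,8,9}:5
  |U|=7: {2,4,5,6,7,8,9}:5  {3,4,5,6,7,8,9}:5
  |U|=8: {2,3,4,5,6,7,8,9}:10
  start at 0(i): 10

10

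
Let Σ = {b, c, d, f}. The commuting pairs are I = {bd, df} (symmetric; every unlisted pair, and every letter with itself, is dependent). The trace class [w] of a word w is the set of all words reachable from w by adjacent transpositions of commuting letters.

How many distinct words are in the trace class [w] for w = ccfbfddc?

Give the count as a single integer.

drop 0:c onto floor
drop 1:c onto {0:c}
drop 2:f onto {1:c}
drop 3:b onto {2:f}
drop 4:f onto {3:b}
drop 5:d onto {1:c}
drop 6:d onto {5:d}
drop 7:c onto {4:f, 6:d}
ground layer = {0:c}
drop-orders for the pieces not yet dropped (sum over which currently-grounded one goes next):
  1 to go: {7} 1
  2 to go: {4,7} 1  {6,7} 1
  3 to go: {3,4,7} 1  {4,6,7} 2  {5,6,7} 1
  4 to go: {2,3,4,7} 1  {3,4,6,7} 3  {4,5,6,7} 3
  5 to go: {2,3,4,6,7} 4  {3,4,5,6,7} 6
  6 to go: {2,3,4,5,6,7} 10
  if 0:c drops first: 10 orders

10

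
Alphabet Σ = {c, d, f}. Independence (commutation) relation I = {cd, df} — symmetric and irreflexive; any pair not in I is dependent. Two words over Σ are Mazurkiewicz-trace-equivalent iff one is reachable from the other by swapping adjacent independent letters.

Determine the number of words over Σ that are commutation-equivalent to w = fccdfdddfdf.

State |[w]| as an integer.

piece 0:f — minimal
piece 1:c rests on {0:f}
piece 2:c rests on {1:c}
piece 3:d — minimal
piece 4:f rests on {2:c}
piece 5:d rests on {3:d}
piece 6:d rests on {5:d}
piece 7:d rests on {6:d}
piece 8:f rests on {4:f}
piece 9:d rests on {7:d}
piece 10:f rests on {8:f}
minimal pieces: {0:f, 3:d}
ways to finish when only these pieces remain (= sum over removing one remaining piece with nothing left below it):
  1 left: {9}→1  {10}→1
  2 left: {7,9}→1  {8,10}→1  {9,10}→2
  3 left: {4,8,10}→1  {6,7,9}→1  {7,9,10}→3  {8,9,10}→3
  4 left: {2,4,8,10}→1  {4,8,9,10}→4  {5,6,7,9}→1  {6,7,9,10}→4  {7,8,9,10}→6
  5 left: {1,2,4,8,10}→1  {2,4,8,9,10}→5  {3,5,6,7,9}→1  {4,7,8,9,10}→10  {5,6,7,9,10}→5  {6,7,8,9,10}→10
  6 left: {0,1,2,4,8,10}→1  {1,2,4,8,9,10}→6  {2,4,7,8,9,10}→15  {3,5,6,7,9,10}→6  {4,6,7,8,9,10}→20  {5,6,7,8,9,10}→15
  7 left: {0,1,2,4,8,9,10}→7  {1,2,4,7,8,9,10}→21  {2,4,6,7,8,9,10}→35  {3,5,6,7,8,9,10}→21  {4,5,6,7,8,9,10}→35
  8 left: {0,1,2,4,7,8,9,10}→28  {1,2,4,6,7,8,9,10}→56  {2,4,5,6,7,8,9,10}→70  {3,4,5,6,7,8,9,10}→56
  9 left: {0,1,2,4,6,7,8,9,10}→84  {1,2,4,5,6,7,8,9,10}→126  {2,3,4,5,6,7,8,9,10}→126
  placing 0:f first → 252 extensions
  placing 3:d first → 210 extensions
total linear extensions = 462

462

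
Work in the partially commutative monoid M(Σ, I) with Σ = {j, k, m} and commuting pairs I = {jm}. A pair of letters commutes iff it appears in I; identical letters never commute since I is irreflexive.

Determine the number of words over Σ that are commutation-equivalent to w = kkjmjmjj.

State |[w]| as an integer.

piece 0:k — minimal
piece 1:k rests on {0:k}
piece 2:j rests on {1:k}
piece 3:m rests on {1:k}
piece 4:j rests on {2:j}
piece 5:m rests on {3:m}
piece 6:j rests on {4:j}
piece 7:j rests on {6:j}
minimal pieces: {0:k}
ways to finish when only these pieces remain (= sum over removing one remaining piece with nothing left below it):
  1 left: {5}→1  {7}→1
  2 left: {3,5}→1  {5,7}→2  {6,7}→1
  3 left: {3,5,7}→3  {4,6,7}→1  {5,6,7}→3
  4 left: {2,4,6,7}→1  {3,5,6,7}→6  {4,5,6,7}→4
  5 left: {2,4,5,6,7}→5  {3,4,5,6,7}→10
  6 left: {2,3,4,5,6,7}→15
  placing 0:k first → 15 extensions

15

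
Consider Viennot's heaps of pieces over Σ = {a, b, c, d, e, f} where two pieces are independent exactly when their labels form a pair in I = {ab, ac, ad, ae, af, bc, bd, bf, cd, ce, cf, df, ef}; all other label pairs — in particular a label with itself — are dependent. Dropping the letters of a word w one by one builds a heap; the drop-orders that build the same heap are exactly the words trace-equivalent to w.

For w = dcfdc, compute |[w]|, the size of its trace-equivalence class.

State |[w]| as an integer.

30

#0=d has no predecessor
#1=c has no predecessor
#2=f has no predecessor
#3=d depends on [0:d]
#4=c depends on [1:c]
sources: [0:d, 1:c, 2:f]
N(rest) = Σ N(rest − s) over sources s of rest; N(one piece) = 1:
  size 1 → [2]=1  [3]=1  [4]=1
  size 2 → [0,3]=1  [1,4]=1  [2,3]=2  [2,4]=2  [3,4]=2
  size 3 → [0,2,3]=3  [0,3,4]=3  [1,2,4]=3  [1,3,4]=3  [2,3,4]=6
  first=0(d) contributes 12
  first=1(c) contributes 12
  first=2(f) contributes 6
|[w]| = 30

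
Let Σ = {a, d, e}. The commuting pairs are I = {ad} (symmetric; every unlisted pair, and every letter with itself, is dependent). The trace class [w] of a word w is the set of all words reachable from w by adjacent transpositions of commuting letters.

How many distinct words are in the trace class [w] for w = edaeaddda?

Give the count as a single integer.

#0=e has no predecessor
#1=d depends on [0:e]
#2=a depends on [0:e]
#3=e depends on [1:d, 2:a]
#4=a depends on [3:e]
#5=d depends on [3:e]
#6=d depends on [5:d]
#7=d depends on [6:d]
#8=a depends on [4:a]
sources: [0:e]
N(rest) = Σ N(rest − s) over sources s of rest; N(one piece) = 1:
  size 1 → [7]=1  [8]=1
  size 2 → [4,8]=1  [6,7]=1  [7,8]=2
  size 3 → [4,7,8]=3  [5,6,7]=1  [6,7,8]=3
  size 4 → [4,6,7,8]=6  [5,6,7,8]=4
  size 5 → [4,5,6,7,8]=10
  size 6 → [3,4,5,6,7,8]=10
  size 7 → [1,3,4,5,6,7,8]=10  [2,3,4,5,6,7,8]=10
  first=0(e) contributes 20

20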